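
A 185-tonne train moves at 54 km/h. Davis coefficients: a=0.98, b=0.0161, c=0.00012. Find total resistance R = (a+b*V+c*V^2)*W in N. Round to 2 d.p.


b*V = 0.0161 * 54 = 0.8694
c*V^2 = 0.00012 * 2916 = 0.34992
R_per_t = 0.98 + 0.8694 + 0.34992 = 2.19932 N/t
R_total = 2.19932 * 185 = 406.87 N

406.87


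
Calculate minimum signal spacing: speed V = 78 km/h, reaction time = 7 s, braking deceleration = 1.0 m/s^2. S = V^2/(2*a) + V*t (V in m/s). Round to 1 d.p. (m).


V = 78 / 3.6 = 21.6667 m/s
Braking distance = 21.6667^2 / (2*1.0) = 234.7222 m
Sighting distance = 21.6667 * 7 = 151.6667 m
S = 234.7222 + 151.6667 = 386.4 m

386.4


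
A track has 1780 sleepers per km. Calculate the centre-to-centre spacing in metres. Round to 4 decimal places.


Spacing = 1000 m / number of sleepers
Spacing = 1000 / 1780
Spacing = 0.5618 m

0.5618


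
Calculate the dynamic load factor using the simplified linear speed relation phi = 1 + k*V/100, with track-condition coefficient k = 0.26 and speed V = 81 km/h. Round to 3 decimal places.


phi = 1 + k * V / 100
phi = 1 + 0.26 * 81 / 100
phi = 1 + 0.2106
phi = 1.211

1.211


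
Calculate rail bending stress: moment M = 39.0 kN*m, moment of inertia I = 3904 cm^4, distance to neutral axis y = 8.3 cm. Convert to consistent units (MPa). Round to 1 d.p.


Convert units:
M = 39.0 kN*m = 39000000 N*mm
y = 8.3 cm = 83 mm
I = 3904 cm^4 = 39040000 mm^4
sigma = 39000000 * 83 / 39040000
sigma = 82.9 MPa

82.9


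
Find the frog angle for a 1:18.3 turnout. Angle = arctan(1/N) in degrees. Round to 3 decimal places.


1/N = 1/18.3 = 0.054645
angle = arctan(0.054645) = 0.054591 rad
angle = 0.054591 * 180/pi = 3.128 degrees

3.128


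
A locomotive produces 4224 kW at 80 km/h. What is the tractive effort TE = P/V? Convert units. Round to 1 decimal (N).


Convert: P = 4224 kW = 4224000 W
V = 80 / 3.6 = 22.2222 m/s
TE = 4224000 / 22.2222
TE = 190080.0 N

190080.0


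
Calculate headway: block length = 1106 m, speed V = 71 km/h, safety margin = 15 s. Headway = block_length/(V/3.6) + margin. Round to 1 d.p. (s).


V = 71 / 3.6 = 19.7222 m/s
Block traversal time = 1106 / 19.7222 = 56.0789 s
Headway = 56.0789 + 15
Headway = 71.1 s

71.1


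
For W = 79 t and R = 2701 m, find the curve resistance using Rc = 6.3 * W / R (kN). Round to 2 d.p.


Rc = 6.3 * W / R
Rc = 6.3 * 79 / 2701
Rc = 497.7 / 2701
Rc = 0.18 kN

0.18


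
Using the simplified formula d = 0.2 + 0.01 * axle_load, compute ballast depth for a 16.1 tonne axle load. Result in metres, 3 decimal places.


d = 0.2 + 0.01 * 16.1
d = 0.2 + 0.161
d = 0.361 m

0.361


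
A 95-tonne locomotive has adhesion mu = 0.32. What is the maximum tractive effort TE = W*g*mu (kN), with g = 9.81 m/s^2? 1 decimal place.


TE_max = W * g * mu
TE_max = 95 * 9.81 * 0.32
TE_max = 931.95 * 0.32
TE_max = 298.2 kN

298.2


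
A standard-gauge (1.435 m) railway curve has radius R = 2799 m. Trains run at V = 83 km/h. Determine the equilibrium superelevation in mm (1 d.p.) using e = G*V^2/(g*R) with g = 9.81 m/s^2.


Convert speed: V = 83 / 3.6 = 23.0556 m/s
Apply formula: e = 1.435 * 23.0556^2 / (9.81 * 2799)
e = 1.435 * 531.5586 / 27458.19
e = 0.02778 m = 27.8 mm

27.8


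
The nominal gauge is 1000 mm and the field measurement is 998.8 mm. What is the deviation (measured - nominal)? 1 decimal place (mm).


Deviation = measured - nominal
Deviation = 998.8 - 1000
Deviation = -1.2 mm

-1.2


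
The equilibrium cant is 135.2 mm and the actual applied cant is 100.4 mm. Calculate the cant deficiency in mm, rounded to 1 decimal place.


Cant deficiency = equilibrium cant - actual cant
CD = 135.2 - 100.4
CD = 34.8 mm

34.8


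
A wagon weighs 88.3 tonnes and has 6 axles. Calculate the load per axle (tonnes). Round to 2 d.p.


Load per axle = total weight / number of axles
Load = 88.3 / 6
Load = 14.72 tonnes

14.72


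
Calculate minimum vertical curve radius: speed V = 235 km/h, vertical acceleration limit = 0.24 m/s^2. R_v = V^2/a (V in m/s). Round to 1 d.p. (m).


Convert speed: V = 235 / 3.6 = 65.2778 m/s
V^2 = 4261.1883 m^2/s^2
R_v = 4261.1883 / 0.24
R_v = 17755.0 m

17755.0


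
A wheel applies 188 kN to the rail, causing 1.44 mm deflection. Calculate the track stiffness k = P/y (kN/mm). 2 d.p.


Track stiffness k = P / y
k = 188 / 1.44
k = 130.56 kN/mm

130.56


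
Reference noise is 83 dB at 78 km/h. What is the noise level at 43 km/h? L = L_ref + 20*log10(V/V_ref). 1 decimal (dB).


V/V_ref = 43 / 78 = 0.551282
log10(0.551282) = -0.258626
20 * -0.258626 = -5.1725
L = 83 + -5.1725 = 77.8 dB

77.8


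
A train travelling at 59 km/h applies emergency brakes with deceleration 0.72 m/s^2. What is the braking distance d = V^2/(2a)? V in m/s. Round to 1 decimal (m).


Convert speed: V = 59 / 3.6 = 16.3889 m/s
V^2 = 268.5957
d = 268.5957 / (2 * 0.72)
d = 268.5957 / 1.44
d = 186.5 m

186.5


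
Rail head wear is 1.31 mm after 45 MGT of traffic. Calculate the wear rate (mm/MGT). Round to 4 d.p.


Wear rate = total wear / cumulative tonnage
Rate = 1.31 / 45
Rate = 0.0291 mm/MGT

0.0291


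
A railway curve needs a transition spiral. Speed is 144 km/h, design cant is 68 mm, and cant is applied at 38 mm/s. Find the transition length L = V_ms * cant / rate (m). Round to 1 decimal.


Convert speed: V = 144 / 3.6 = 40.0 m/s
L = 40.0 * 68 / 38
L = 2720.0 / 38
L = 71.6 m

71.6


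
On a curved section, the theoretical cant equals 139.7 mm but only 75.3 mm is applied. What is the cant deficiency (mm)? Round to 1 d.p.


Cant deficiency = equilibrium cant - actual cant
CD = 139.7 - 75.3
CD = 64.4 mm

64.4


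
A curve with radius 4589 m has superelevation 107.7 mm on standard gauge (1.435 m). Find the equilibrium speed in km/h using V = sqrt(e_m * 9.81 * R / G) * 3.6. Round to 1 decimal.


Convert cant: e = 107.7 mm = 0.1077 m
V_ms = sqrt(0.1077 * 9.81 * 4589 / 1.435)
V_ms = sqrt(3378.709612) = 58.1267 m/s
V = 58.1267 * 3.6 = 209.3 km/h

209.3


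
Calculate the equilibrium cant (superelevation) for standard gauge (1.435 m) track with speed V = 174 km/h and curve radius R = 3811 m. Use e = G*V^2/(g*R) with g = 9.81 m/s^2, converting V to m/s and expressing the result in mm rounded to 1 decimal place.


Convert speed: V = 174 / 3.6 = 48.3333 m/s
Apply formula: e = 1.435 * 48.3333^2 / (9.81 * 3811)
e = 1.435 * 2336.1111 / 37385.91
e = 0.089668 m = 89.7 mm

89.7


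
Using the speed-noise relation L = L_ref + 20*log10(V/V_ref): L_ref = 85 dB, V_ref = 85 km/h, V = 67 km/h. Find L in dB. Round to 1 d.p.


V/V_ref = 67 / 85 = 0.788235
log10(0.788235) = -0.103344
20 * -0.103344 = -2.0669
L = 85 + -2.0669 = 82.9 dB

82.9


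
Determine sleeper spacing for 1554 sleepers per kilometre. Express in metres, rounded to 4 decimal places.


Spacing = 1000 m / number of sleepers
Spacing = 1000 / 1554
Spacing = 0.6435 m

0.6435


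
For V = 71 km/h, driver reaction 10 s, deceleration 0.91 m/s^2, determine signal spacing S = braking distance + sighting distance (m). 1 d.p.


V = 71 / 3.6 = 19.7222 m/s
Braking distance = 19.7222^2 / (2*0.91) = 213.7176 m
Sighting distance = 19.7222 * 10 = 197.2222 m
S = 213.7176 + 197.2222 = 410.9 m

410.9


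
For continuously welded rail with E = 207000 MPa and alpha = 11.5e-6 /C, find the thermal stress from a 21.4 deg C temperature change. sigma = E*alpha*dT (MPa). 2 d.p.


sigma = E * alpha * dT
sigma = 207000 * 11.5e-6 * 21.4
sigma = 2.3805 * 21.4
sigma = 50.94 MPa

50.94


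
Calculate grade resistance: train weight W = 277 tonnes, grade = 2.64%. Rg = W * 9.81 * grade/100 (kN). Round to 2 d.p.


Rg = W * 9.81 * grade / 100
Rg = 277 * 9.81 * 2.64 / 100
Rg = 2717.37 * 0.0264
Rg = 71.74 kN

71.74


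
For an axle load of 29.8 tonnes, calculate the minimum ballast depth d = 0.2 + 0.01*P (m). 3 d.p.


d = 0.2 + 0.01 * 29.8
d = 0.2 + 0.298
d = 0.498 m

0.498


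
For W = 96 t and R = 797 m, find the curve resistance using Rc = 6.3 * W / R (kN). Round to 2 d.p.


Rc = 6.3 * W / R
Rc = 6.3 * 96 / 797
Rc = 604.8 / 797
Rc = 0.76 kN

0.76


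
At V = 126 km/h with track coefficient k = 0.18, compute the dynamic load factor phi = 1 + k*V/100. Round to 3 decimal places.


phi = 1 + k * V / 100
phi = 1 + 0.18 * 126 / 100
phi = 1 + 0.2268
phi = 1.227

1.227


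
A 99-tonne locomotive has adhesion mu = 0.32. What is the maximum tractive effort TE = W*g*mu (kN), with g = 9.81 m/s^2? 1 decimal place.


TE_max = W * g * mu
TE_max = 99 * 9.81 * 0.32
TE_max = 971.19 * 0.32
TE_max = 310.8 kN

310.8


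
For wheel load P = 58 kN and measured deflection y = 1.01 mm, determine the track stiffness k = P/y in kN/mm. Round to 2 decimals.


Track stiffness k = P / y
k = 58 / 1.01
k = 57.43 kN/mm

57.43


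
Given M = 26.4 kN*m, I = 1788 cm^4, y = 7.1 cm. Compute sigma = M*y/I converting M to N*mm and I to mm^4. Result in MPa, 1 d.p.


Convert units:
M = 26.4 kN*m = 26400000 N*mm
y = 7.1 cm = 71 mm
I = 1788 cm^4 = 17880000 mm^4
sigma = 26400000 * 71 / 17880000
sigma = 104.8 MPa

104.8


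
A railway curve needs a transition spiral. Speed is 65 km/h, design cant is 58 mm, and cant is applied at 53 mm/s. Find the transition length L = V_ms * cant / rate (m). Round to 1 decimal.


Convert speed: V = 65 / 3.6 = 18.0556 m/s
L = 18.0556 * 58 / 53
L = 1047.2222 / 53
L = 19.8 m

19.8


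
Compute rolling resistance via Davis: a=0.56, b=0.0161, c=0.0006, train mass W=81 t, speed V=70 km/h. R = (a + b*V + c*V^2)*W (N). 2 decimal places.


b*V = 0.0161 * 70 = 1.127
c*V^2 = 0.0006 * 4900 = 2.94
R_per_t = 0.56 + 1.127 + 2.94 = 4.627 N/t
R_total = 4.627 * 81 = 374.79 N

374.79


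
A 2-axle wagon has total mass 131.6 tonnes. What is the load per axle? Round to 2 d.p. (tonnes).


Load per axle = total weight / number of axles
Load = 131.6 / 2
Load = 65.80 tonnes

65.80


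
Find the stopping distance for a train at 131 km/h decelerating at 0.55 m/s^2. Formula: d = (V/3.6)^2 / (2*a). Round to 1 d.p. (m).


Convert speed: V = 131 / 3.6 = 36.3889 m/s
V^2 = 1324.1512
d = 1324.1512 / (2 * 0.55)
d = 1324.1512 / 1.1
d = 1203.8 m

1203.8


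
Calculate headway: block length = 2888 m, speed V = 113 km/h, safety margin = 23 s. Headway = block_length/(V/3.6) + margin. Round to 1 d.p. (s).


V = 113 / 3.6 = 31.3889 m/s
Block traversal time = 2888 / 31.3889 = 92.0071 s
Headway = 92.0071 + 23
Headway = 115.0 s

115.0


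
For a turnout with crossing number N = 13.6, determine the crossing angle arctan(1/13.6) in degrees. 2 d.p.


1/N = 1/13.6 = 0.073529
angle = arctan(0.073529) = 0.073397 rad
angle = 0.073397 * 180/pi = 4.21 degrees

4.21


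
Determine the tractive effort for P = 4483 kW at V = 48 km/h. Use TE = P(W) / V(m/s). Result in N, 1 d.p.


Convert: P = 4483 kW = 4483000 W
V = 48 / 3.6 = 13.3333 m/s
TE = 4483000 / 13.3333
TE = 336225.0 N

336225.0


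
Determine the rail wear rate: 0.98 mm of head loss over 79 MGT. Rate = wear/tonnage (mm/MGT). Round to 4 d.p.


Wear rate = total wear / cumulative tonnage
Rate = 0.98 / 79
Rate = 0.0124 mm/MGT

0.0124


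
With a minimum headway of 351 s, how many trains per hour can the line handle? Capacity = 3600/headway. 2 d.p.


Capacity = 3600 / headway
Capacity = 3600 / 351
Capacity = 10.26 trains/hour

10.26


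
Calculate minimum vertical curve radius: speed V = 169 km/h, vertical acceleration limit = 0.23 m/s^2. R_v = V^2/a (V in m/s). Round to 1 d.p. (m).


Convert speed: V = 169 / 3.6 = 46.9444 m/s
V^2 = 2203.7809 m^2/s^2
R_v = 2203.7809 / 0.23
R_v = 9581.7 m

9581.7


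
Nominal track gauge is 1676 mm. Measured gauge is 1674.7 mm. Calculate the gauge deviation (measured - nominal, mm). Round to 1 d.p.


Deviation = measured - nominal
Deviation = 1674.7 - 1676
Deviation = -1.3 mm

-1.3


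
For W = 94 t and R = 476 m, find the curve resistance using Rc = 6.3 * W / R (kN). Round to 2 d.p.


Rc = 6.3 * W / R
Rc = 6.3 * 94 / 476
Rc = 592.2 / 476
Rc = 1.24 kN

1.24


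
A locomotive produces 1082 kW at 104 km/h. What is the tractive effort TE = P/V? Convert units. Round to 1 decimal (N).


Convert: P = 1082 kW = 1082000 W
V = 104 / 3.6 = 28.8889 m/s
TE = 1082000 / 28.8889
TE = 37453.8 N

37453.8


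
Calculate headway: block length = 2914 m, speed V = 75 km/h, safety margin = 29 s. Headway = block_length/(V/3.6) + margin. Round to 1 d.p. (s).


V = 75 / 3.6 = 20.8333 m/s
Block traversal time = 2914 / 20.8333 = 139.872 s
Headway = 139.872 + 29
Headway = 168.9 s

168.9


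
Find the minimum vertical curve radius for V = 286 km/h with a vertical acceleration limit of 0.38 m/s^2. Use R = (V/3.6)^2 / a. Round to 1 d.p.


Convert speed: V = 286 / 3.6 = 79.4444 m/s
V^2 = 6311.4198 m^2/s^2
R_v = 6311.4198 / 0.38
R_v = 16609.0 m

16609.0


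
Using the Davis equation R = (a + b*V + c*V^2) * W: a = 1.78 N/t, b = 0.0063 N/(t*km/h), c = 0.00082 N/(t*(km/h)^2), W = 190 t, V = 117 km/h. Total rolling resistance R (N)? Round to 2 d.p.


b*V = 0.0063 * 117 = 0.7371
c*V^2 = 0.00082 * 13689 = 11.22498
R_per_t = 1.78 + 0.7371 + 11.22498 = 13.74208 N/t
R_total = 13.74208 * 190 = 2611.00 N

2611.00


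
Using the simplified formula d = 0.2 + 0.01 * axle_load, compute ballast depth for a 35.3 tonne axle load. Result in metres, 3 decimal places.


d = 0.2 + 0.01 * 35.3
d = 0.2 + 0.353
d = 0.553 m

0.553


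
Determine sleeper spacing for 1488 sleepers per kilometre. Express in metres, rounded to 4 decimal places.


Spacing = 1000 m / number of sleepers
Spacing = 1000 / 1488
Spacing = 0.6720 m

0.6720


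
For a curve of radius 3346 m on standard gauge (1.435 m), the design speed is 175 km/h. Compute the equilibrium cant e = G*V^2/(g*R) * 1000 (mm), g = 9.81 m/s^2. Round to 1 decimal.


Convert speed: V = 175 / 3.6 = 48.6111 m/s
Apply formula: e = 1.435 * 48.6111^2 / (9.81 * 3346)
e = 1.435 * 2363.0401 / 32824.26
e = 0.103307 m = 103.3 mm

103.3


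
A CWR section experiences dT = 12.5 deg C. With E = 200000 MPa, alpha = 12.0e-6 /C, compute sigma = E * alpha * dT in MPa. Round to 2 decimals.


sigma = E * alpha * dT
sigma = 200000 * 12.0e-6 * 12.5
sigma = 2.4 * 12.5
sigma = 30.00 MPa

30.00


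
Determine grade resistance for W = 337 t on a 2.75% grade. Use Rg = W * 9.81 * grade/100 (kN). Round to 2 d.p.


Rg = W * 9.81 * grade / 100
Rg = 337 * 9.81 * 2.75 / 100
Rg = 3305.97 * 0.0275
Rg = 90.91 kN

90.91


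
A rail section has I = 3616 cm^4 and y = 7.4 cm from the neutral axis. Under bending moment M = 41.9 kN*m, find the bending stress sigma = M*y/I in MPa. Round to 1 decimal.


Convert units:
M = 41.9 kN*m = 41900000 N*mm
y = 7.4 cm = 74 mm
I = 3616 cm^4 = 36160000 mm^4
sigma = 41900000 * 74 / 36160000
sigma = 85.7 MPa

85.7


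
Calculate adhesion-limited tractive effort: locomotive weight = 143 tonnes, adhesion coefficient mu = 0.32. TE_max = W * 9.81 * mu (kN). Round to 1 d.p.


TE_max = W * g * mu
TE_max = 143 * 9.81 * 0.32
TE_max = 1402.83 * 0.32
TE_max = 448.9 kN

448.9


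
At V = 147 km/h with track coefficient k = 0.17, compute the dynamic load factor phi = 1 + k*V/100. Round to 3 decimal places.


phi = 1 + k * V / 100
phi = 1 + 0.17 * 147 / 100
phi = 1 + 0.2499
phi = 1.250

1.250


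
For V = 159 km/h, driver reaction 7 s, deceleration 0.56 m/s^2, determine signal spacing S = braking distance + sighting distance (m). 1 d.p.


V = 159 / 3.6 = 44.1667 m/s
Braking distance = 44.1667^2 / (2*0.56) = 1741.6915 m
Sighting distance = 44.1667 * 7 = 309.1667 m
S = 1741.6915 + 309.1667 = 2050.9 m

2050.9


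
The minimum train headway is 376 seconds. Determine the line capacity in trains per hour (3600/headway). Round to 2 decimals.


Capacity = 3600 / headway
Capacity = 3600 / 376
Capacity = 9.57 trains/hour

9.57


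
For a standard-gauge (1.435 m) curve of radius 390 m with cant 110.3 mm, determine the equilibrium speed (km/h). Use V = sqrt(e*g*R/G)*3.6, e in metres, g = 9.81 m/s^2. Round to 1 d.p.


Convert cant: e = 110.3 mm = 0.1103 m
V_ms = sqrt(0.1103 * 9.81 * 390 / 1.435)
V_ms = sqrt(294.074404) = 17.1486 m/s
V = 17.1486 * 3.6 = 61.7 km/h

61.7


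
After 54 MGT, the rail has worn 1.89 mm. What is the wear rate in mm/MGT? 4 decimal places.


Wear rate = total wear / cumulative tonnage
Rate = 1.89 / 54
Rate = 0.0350 mm/MGT

0.0350


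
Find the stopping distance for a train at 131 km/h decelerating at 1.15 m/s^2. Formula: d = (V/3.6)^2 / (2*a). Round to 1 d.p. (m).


Convert speed: V = 131 / 3.6 = 36.3889 m/s
V^2 = 1324.1512
d = 1324.1512 / (2 * 1.15)
d = 1324.1512 / 2.3
d = 575.7 m

575.7


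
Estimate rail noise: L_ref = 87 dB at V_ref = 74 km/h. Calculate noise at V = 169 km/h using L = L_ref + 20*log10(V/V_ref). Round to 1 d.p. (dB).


V/V_ref = 169 / 74 = 2.283784
log10(2.283784) = 0.358655
20 * 0.358655 = 7.1731
L = 87 + 7.1731 = 94.2 dB

94.2


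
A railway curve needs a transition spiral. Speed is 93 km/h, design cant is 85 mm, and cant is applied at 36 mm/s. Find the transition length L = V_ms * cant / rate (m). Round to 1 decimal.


Convert speed: V = 93 / 3.6 = 25.8333 m/s
L = 25.8333 * 85 / 36
L = 2195.8333 / 36
L = 61.0 m

61.0


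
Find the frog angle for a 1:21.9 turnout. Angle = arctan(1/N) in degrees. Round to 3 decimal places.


1/N = 1/21.9 = 0.045662
angle = arctan(0.045662) = 0.04563 rad
angle = 0.04563 * 180/pi = 2.614 degrees

2.614


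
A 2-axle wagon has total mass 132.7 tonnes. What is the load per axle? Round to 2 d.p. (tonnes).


Load per axle = total weight / number of axles
Load = 132.7 / 2
Load = 66.35 tonnes

66.35


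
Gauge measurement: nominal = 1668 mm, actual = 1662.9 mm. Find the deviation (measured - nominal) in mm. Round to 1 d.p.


Deviation = measured - nominal
Deviation = 1662.9 - 1668
Deviation = -5.1 mm

-5.1


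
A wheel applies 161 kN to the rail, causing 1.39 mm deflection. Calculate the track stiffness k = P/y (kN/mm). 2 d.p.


Track stiffness k = P / y
k = 161 / 1.39
k = 115.83 kN/mm

115.83


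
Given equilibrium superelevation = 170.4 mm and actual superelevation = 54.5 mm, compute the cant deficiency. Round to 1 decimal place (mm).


Cant deficiency = equilibrium cant - actual cant
CD = 170.4 - 54.5
CD = 115.9 mm

115.9


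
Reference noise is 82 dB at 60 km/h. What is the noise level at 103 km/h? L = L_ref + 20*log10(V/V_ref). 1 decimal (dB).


V/V_ref = 103 / 60 = 1.716667
log10(1.716667) = 0.234686
20 * 0.234686 = 4.6937
L = 82 + 4.6937 = 86.7 dB

86.7


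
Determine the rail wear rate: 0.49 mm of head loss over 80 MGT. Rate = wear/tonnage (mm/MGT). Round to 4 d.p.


Wear rate = total wear / cumulative tonnage
Rate = 0.49 / 80
Rate = 0.0061 mm/MGT

0.0061


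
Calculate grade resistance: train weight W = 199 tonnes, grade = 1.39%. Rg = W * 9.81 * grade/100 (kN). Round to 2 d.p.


Rg = W * 9.81 * grade / 100
Rg = 199 * 9.81 * 1.39 / 100
Rg = 1952.19 * 0.0139
Rg = 27.14 kN

27.14


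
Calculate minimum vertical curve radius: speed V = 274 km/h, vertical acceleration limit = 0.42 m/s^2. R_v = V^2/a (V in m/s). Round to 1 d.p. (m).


Convert speed: V = 274 / 3.6 = 76.1111 m/s
V^2 = 5792.9012 m^2/s^2
R_v = 5792.9012 / 0.42
R_v = 13792.6 m

13792.6


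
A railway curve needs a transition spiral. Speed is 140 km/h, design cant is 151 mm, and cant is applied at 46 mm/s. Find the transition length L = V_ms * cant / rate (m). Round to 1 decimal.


Convert speed: V = 140 / 3.6 = 38.8889 m/s
L = 38.8889 * 151 / 46
L = 5872.2222 / 46
L = 127.7 m

127.7


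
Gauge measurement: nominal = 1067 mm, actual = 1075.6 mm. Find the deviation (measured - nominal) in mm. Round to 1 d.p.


Deviation = measured - nominal
Deviation = 1075.6 - 1067
Deviation = 8.6 mm

8.6


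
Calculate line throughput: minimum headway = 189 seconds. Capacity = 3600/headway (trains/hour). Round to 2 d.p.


Capacity = 3600 / headway
Capacity = 3600 / 189
Capacity = 19.05 trains/hour

19.05


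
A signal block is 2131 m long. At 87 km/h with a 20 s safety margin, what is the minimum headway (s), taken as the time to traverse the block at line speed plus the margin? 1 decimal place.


V = 87 / 3.6 = 24.1667 m/s
Block traversal time = 2131 / 24.1667 = 88.1793 s
Headway = 88.1793 + 20
Headway = 108.2 s

108.2


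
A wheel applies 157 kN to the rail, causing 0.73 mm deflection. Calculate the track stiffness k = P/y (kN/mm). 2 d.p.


Track stiffness k = P / y
k = 157 / 0.73
k = 215.07 kN/mm

215.07


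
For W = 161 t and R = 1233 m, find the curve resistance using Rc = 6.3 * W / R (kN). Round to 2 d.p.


Rc = 6.3 * W / R
Rc = 6.3 * 161 / 1233
Rc = 1014.3 / 1233
Rc = 0.82 kN

0.82


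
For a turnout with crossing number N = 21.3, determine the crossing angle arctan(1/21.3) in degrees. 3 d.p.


1/N = 1/21.3 = 0.046948
angle = arctan(0.046948) = 0.046914 rad
angle = 0.046914 * 180/pi = 2.688 degrees

2.688


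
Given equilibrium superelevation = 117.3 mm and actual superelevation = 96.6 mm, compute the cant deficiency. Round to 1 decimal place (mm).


Cant deficiency = equilibrium cant - actual cant
CD = 117.3 - 96.6
CD = 20.7 mm

20.7


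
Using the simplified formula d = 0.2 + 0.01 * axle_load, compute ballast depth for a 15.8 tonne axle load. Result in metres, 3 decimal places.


d = 0.2 + 0.01 * 15.8
d = 0.2 + 0.158
d = 0.358 m

0.358


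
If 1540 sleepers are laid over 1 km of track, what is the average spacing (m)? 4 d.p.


Spacing = 1000 m / number of sleepers
Spacing = 1000 / 1540
Spacing = 0.6494 m

0.6494


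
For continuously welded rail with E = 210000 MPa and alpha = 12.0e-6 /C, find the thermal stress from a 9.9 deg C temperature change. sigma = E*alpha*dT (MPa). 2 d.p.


sigma = E * alpha * dT
sigma = 210000 * 12.0e-6 * 9.9
sigma = 2.52 * 9.9
sigma = 24.95 MPa

24.95


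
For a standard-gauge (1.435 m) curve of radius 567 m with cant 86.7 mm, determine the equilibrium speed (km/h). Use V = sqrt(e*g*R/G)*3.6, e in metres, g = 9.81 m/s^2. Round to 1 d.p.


Convert cant: e = 86.7 mm = 0.0867 m
V_ms = sqrt(0.0867 * 9.81 * 567 / 1.435)
V_ms = sqrt(336.061888) = 18.332 m/s
V = 18.332 * 3.6 = 66.0 km/h

66.0


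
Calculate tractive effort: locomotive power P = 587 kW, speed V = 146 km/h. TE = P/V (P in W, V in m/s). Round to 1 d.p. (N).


Convert: P = 587 kW = 587000 W
V = 146 / 3.6 = 40.5556 m/s
TE = 587000 / 40.5556
TE = 14474.0 N

14474.0


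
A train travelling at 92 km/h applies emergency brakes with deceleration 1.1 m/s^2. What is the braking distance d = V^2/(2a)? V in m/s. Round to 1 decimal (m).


Convert speed: V = 92 / 3.6 = 25.5556 m/s
V^2 = 653.0864
d = 653.0864 / (2 * 1.1)
d = 653.0864 / 2.2
d = 296.9 m

296.9


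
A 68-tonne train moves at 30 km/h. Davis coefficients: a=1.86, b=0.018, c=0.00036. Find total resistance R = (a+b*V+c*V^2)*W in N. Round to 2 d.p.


b*V = 0.018 * 30 = 0.54
c*V^2 = 0.00036 * 900 = 0.324
R_per_t = 1.86 + 0.54 + 0.324 = 2.724 N/t
R_total = 2.724 * 68 = 185.23 N

185.23


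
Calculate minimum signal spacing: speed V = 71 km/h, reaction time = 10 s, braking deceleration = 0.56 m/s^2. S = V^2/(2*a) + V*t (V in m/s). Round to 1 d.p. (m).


V = 71 / 3.6 = 19.7222 m/s
Braking distance = 19.7222^2 / (2*0.56) = 347.2911 m
Sighting distance = 19.7222 * 10 = 197.2222 m
S = 347.2911 + 197.2222 = 544.5 m

544.5


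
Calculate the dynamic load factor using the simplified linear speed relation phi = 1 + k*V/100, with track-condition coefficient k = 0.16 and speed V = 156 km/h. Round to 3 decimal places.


phi = 1 + k * V / 100
phi = 1 + 0.16 * 156 / 100
phi = 1 + 0.2496
phi = 1.250

1.250


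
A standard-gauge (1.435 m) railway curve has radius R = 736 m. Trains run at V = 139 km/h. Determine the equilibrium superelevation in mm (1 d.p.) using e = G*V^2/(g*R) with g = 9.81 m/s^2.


Convert speed: V = 139 / 3.6 = 38.6111 m/s
Apply formula: e = 1.435 * 38.6111^2 / (9.81 * 736)
e = 1.435 * 1490.8179 / 7220.16
e = 0.296299 m = 296.3 mm

296.3


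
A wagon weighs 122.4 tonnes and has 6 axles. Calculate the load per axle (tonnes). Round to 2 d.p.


Load per axle = total weight / number of axles
Load = 122.4 / 6
Load = 20.40 tonnes

20.40


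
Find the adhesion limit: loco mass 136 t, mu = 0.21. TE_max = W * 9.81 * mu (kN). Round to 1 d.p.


TE_max = W * g * mu
TE_max = 136 * 9.81 * 0.21
TE_max = 1334.16 * 0.21
TE_max = 280.2 kN

280.2


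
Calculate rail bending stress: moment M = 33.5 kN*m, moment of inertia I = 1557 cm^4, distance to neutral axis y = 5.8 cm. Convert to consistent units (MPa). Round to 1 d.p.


Convert units:
M = 33.5 kN*m = 33500000 N*mm
y = 5.8 cm = 58 mm
I = 1557 cm^4 = 15570000 mm^4
sigma = 33500000 * 58 / 15570000
sigma = 124.8 MPa

124.8


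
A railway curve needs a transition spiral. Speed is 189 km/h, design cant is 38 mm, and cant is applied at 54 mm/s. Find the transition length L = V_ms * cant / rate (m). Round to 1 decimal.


Convert speed: V = 189 / 3.6 = 52.5 m/s
L = 52.5 * 38 / 54
L = 1995.0 / 54
L = 36.9 m

36.9


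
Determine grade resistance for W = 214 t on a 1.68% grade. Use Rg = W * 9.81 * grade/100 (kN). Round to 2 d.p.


Rg = W * 9.81 * grade / 100
Rg = 214 * 9.81 * 1.68 / 100
Rg = 2099.34 * 0.0168
Rg = 35.27 kN

35.27


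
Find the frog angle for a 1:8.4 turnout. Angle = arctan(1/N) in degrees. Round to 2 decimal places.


1/N = 1/8.4 = 0.119048
angle = arctan(0.119048) = 0.11849 rad
angle = 0.11849 * 180/pi = 6.79 degrees

6.79


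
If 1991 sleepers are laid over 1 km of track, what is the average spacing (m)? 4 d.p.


Spacing = 1000 m / number of sleepers
Spacing = 1000 / 1991
Spacing = 0.5023 m

0.5023


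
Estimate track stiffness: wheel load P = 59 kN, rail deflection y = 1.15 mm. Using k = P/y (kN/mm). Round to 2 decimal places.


Track stiffness k = P / y
k = 59 / 1.15
k = 51.30 kN/mm

51.30


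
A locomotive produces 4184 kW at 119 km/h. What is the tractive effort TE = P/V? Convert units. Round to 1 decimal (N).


Convert: P = 4184 kW = 4184000 W
V = 119 / 3.6 = 33.0556 m/s
TE = 4184000 / 33.0556
TE = 126574.8 N

126574.8


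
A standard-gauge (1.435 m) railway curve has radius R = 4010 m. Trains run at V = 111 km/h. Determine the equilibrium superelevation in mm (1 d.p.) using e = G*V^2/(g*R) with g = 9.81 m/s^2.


Convert speed: V = 111 / 3.6 = 30.8333 m/s
Apply formula: e = 1.435 * 30.8333^2 / (9.81 * 4010)
e = 1.435 * 950.6944 / 39338.1
e = 0.03468 m = 34.7 mm

34.7


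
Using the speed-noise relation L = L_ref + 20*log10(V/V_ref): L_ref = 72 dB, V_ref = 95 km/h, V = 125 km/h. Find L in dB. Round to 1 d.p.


V/V_ref = 125 / 95 = 1.315789
log10(1.315789) = 0.119186
20 * 0.119186 = 2.3837
L = 72 + 2.3837 = 74.4 dB

74.4


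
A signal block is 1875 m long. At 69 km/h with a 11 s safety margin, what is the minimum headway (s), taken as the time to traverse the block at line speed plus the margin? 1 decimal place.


V = 69 / 3.6 = 19.1667 m/s
Block traversal time = 1875 / 19.1667 = 97.8261 s
Headway = 97.8261 + 11
Headway = 108.8 s

108.8


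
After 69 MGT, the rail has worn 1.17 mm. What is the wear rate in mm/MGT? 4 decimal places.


Wear rate = total wear / cumulative tonnage
Rate = 1.17 / 69
Rate = 0.0170 mm/MGT

0.0170


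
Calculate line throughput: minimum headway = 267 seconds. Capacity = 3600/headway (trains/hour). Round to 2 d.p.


Capacity = 3600 / headway
Capacity = 3600 / 267
Capacity = 13.48 trains/hour

13.48


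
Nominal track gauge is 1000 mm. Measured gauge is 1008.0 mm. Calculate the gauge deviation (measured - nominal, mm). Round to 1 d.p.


Deviation = measured - nominal
Deviation = 1008.0 - 1000
Deviation = 8.0 mm

8.0


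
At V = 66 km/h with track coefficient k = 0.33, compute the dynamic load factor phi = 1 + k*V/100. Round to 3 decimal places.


phi = 1 + k * V / 100
phi = 1 + 0.33 * 66 / 100
phi = 1 + 0.2178
phi = 1.218

1.218


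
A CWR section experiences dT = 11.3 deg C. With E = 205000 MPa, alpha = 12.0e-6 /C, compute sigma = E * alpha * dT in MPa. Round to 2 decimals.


sigma = E * alpha * dT
sigma = 205000 * 12.0e-6 * 11.3
sigma = 2.46 * 11.3
sigma = 27.80 MPa

27.80


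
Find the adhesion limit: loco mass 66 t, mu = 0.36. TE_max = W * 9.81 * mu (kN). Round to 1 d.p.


TE_max = W * g * mu
TE_max = 66 * 9.81 * 0.36
TE_max = 647.46 * 0.36
TE_max = 233.1 kN

233.1


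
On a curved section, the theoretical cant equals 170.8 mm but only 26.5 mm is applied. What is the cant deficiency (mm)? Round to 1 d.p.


Cant deficiency = equilibrium cant - actual cant
CD = 170.8 - 26.5
CD = 144.3 mm

144.3


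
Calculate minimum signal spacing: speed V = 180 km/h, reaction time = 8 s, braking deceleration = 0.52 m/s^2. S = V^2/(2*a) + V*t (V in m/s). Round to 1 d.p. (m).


V = 180 / 3.6 = 50.0 m/s
Braking distance = 50.0^2 / (2*0.52) = 2403.8462 m
Sighting distance = 50.0 * 8 = 400.0 m
S = 2403.8462 + 400.0 = 2803.8 m

2803.8


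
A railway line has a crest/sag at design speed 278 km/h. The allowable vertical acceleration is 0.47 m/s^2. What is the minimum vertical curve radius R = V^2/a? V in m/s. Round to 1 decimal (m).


Convert speed: V = 278 / 3.6 = 77.2222 m/s
V^2 = 5963.2716 m^2/s^2
R_v = 5963.2716 / 0.47
R_v = 12687.8 m

12687.8


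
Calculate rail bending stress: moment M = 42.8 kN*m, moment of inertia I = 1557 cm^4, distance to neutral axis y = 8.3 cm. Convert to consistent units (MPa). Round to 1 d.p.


Convert units:
M = 42.8 kN*m = 42800000 N*mm
y = 8.3 cm = 83 mm
I = 1557 cm^4 = 15570000 mm^4
sigma = 42800000 * 83 / 15570000
sigma = 228.2 MPa

228.2


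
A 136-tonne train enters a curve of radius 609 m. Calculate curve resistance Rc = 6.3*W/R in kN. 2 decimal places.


Rc = 6.3 * W / R
Rc = 6.3 * 136 / 609
Rc = 856.8 / 609
Rc = 1.41 kN

1.41


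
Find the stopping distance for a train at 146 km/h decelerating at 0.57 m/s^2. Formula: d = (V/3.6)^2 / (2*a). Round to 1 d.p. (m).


Convert speed: V = 146 / 3.6 = 40.5556 m/s
V^2 = 1644.7531
d = 1644.7531 / (2 * 0.57)
d = 1644.7531 / 1.14
d = 1442.8 m

1442.8


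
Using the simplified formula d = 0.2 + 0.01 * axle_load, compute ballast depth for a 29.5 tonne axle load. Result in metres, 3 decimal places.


d = 0.2 + 0.01 * 29.5
d = 0.2 + 0.295
d = 0.495 m

0.495


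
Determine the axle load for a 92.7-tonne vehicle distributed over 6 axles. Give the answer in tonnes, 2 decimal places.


Load per axle = total weight / number of axles
Load = 92.7 / 6
Load = 15.45 tonnes

15.45


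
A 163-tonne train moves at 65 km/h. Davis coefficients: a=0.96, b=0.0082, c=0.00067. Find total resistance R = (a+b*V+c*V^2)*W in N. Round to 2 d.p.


b*V = 0.0082 * 65 = 0.533
c*V^2 = 0.00067 * 4225 = 2.83075
R_per_t = 0.96 + 0.533 + 2.83075 = 4.32375 N/t
R_total = 4.32375 * 163 = 704.77 N

704.77


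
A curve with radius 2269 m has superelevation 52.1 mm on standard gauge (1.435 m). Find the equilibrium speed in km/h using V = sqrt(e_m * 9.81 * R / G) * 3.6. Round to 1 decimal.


Convert cant: e = 52.1 mm = 0.0521 m
V_ms = sqrt(0.0521 * 9.81 * 2269 / 1.435)
V_ms = sqrt(808.145066) = 28.4279 m/s
V = 28.4279 * 3.6 = 102.3 km/h

102.3


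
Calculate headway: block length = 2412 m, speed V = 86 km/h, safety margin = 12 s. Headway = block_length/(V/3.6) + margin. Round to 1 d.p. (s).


V = 86 / 3.6 = 23.8889 m/s
Block traversal time = 2412 / 23.8889 = 100.9674 s
Headway = 100.9674 + 12
Headway = 113.0 s

113.0


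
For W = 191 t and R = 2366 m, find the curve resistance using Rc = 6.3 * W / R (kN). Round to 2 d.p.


Rc = 6.3 * W / R
Rc = 6.3 * 191 / 2366
Rc = 1203.3 / 2366
Rc = 0.51 kN

0.51


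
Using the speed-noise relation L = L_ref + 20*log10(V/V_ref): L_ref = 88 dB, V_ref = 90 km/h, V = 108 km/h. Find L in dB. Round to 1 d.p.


V/V_ref = 108 / 90 = 1.2
log10(1.2) = 0.079181
20 * 0.079181 = 1.5836
L = 88 + 1.5836 = 89.6 dB

89.6


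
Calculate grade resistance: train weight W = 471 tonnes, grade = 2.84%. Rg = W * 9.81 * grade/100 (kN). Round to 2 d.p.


Rg = W * 9.81 * grade / 100
Rg = 471 * 9.81 * 2.84 / 100
Rg = 4620.51 * 0.0284
Rg = 131.22 kN

131.22


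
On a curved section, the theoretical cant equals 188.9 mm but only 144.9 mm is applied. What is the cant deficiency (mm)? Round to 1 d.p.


Cant deficiency = equilibrium cant - actual cant
CD = 188.9 - 144.9
CD = 44.0 mm

44.0


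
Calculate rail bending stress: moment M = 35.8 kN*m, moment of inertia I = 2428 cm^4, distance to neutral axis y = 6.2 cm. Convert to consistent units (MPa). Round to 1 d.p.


Convert units:
M = 35.8 kN*m = 35800000 N*mm
y = 6.2 cm = 62 mm
I = 2428 cm^4 = 24280000 mm^4
sigma = 35800000 * 62 / 24280000
sigma = 91.4 MPa

91.4


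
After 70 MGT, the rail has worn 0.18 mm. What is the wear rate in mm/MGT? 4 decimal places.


Wear rate = total wear / cumulative tonnage
Rate = 0.18 / 70
Rate = 0.0026 mm/MGT

0.0026


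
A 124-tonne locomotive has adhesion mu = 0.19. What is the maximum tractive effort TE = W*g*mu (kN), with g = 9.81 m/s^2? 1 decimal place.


TE_max = W * g * mu
TE_max = 124 * 9.81 * 0.19
TE_max = 1216.44 * 0.19
TE_max = 231.1 kN

231.1


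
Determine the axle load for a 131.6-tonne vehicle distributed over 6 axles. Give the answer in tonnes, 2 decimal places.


Load per axle = total weight / number of axles
Load = 131.6 / 6
Load = 21.93 tonnes

21.93


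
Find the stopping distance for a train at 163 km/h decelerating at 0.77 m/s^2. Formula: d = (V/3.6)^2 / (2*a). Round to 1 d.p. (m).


Convert speed: V = 163 / 3.6 = 45.2778 m/s
V^2 = 2050.0772
d = 2050.0772 / (2 * 0.77)
d = 2050.0772 / 1.54
d = 1331.2 m

1331.2


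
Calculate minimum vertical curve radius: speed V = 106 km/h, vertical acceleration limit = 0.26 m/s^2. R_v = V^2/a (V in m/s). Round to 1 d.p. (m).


Convert speed: V = 106 / 3.6 = 29.4444 m/s
V^2 = 866.9753 m^2/s^2
R_v = 866.9753 / 0.26
R_v = 3334.5 m

3334.5


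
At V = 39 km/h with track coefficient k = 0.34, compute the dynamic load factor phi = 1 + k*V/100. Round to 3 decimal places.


phi = 1 + k * V / 100
phi = 1 + 0.34 * 39 / 100
phi = 1 + 0.1326
phi = 1.133

1.133


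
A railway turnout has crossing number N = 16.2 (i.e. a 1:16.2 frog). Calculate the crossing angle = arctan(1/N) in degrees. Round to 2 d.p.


1/N = 1/16.2 = 0.061728
angle = arctan(0.061728) = 0.06165 rad
angle = 0.06165 * 180/pi = 3.53 degrees

3.53


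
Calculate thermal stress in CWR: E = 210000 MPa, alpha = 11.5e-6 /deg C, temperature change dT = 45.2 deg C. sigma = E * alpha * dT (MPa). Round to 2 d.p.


sigma = E * alpha * dT
sigma = 210000 * 11.5e-6 * 45.2
sigma = 2.415 * 45.2
sigma = 109.16 MPa

109.16


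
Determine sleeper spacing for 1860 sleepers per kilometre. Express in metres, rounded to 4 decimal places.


Spacing = 1000 m / number of sleepers
Spacing = 1000 / 1860
Spacing = 0.5376 m

0.5376


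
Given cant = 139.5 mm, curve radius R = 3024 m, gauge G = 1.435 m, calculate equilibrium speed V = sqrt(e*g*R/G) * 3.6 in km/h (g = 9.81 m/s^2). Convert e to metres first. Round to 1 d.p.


Convert cant: e = 139.5 mm = 0.1395 m
V_ms = sqrt(0.1395 * 9.81 * 3024 / 1.435)
V_ms = sqrt(2883.852878) = 53.7015 m/s
V = 53.7015 * 3.6 = 193.3 km/h

193.3


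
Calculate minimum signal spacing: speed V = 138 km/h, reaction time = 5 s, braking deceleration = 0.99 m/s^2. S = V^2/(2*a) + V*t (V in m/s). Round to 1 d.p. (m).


V = 138 / 3.6 = 38.3333 m/s
Braking distance = 38.3333^2 / (2*0.99) = 742.1437 m
Sighting distance = 38.3333 * 5 = 191.6667 m
S = 742.1437 + 191.6667 = 933.8 m

933.8


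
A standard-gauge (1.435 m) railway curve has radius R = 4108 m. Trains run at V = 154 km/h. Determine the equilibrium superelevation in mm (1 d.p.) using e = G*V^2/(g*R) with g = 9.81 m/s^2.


Convert speed: V = 154 / 3.6 = 42.7778 m/s
Apply formula: e = 1.435 * 42.7778^2 / (9.81 * 4108)
e = 1.435 * 1829.9383 / 40299.48
e = 0.065161 m = 65.2 mm

65.2


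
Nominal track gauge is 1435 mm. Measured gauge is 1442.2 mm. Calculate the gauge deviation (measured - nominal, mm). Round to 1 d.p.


Deviation = measured - nominal
Deviation = 1442.2 - 1435
Deviation = 7.2 mm

7.2


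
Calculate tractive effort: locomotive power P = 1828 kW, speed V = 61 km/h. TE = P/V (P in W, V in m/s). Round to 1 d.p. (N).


Convert: P = 1828 kW = 1828000 W
V = 61 / 3.6 = 16.9444 m/s
TE = 1828000 / 16.9444
TE = 107882.0 N

107882.0


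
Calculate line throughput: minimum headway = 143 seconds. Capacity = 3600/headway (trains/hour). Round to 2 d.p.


Capacity = 3600 / headway
Capacity = 3600 / 143
Capacity = 25.17 trains/hour

25.17


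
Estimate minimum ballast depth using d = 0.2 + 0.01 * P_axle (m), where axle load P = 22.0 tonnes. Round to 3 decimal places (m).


d = 0.2 + 0.01 * 22.0
d = 0.2 + 0.22
d = 0.420 m

0.420


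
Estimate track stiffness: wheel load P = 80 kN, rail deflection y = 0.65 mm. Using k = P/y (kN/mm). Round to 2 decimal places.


Track stiffness k = P / y
k = 80 / 0.65
k = 123.08 kN/mm

123.08


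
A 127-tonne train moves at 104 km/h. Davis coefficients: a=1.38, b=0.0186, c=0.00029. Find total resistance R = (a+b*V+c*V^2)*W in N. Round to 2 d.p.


b*V = 0.0186 * 104 = 1.9344
c*V^2 = 0.00029 * 10816 = 3.13664
R_per_t = 1.38 + 1.9344 + 3.13664 = 6.45104 N/t
R_total = 6.45104 * 127 = 819.28 N

819.28


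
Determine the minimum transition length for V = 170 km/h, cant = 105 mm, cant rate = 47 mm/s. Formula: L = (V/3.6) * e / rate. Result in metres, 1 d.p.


Convert speed: V = 170 / 3.6 = 47.2222 m/s
L = 47.2222 * 105 / 47
L = 4958.3333 / 47
L = 105.5 m

105.5


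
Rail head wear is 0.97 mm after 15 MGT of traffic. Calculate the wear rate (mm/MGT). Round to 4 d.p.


Wear rate = total wear / cumulative tonnage
Rate = 0.97 / 15
Rate = 0.0647 mm/MGT

0.0647


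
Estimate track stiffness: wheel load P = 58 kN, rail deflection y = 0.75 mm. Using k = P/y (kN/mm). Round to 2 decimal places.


Track stiffness k = P / y
k = 58 / 0.75
k = 77.33 kN/mm

77.33


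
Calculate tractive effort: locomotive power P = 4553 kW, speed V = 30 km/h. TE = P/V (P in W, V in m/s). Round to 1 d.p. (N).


Convert: P = 4553 kW = 4553000 W
V = 30 / 3.6 = 8.3333 m/s
TE = 4553000 / 8.3333
TE = 546360.0 N

546360.0


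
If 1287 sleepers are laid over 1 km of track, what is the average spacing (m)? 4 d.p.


Spacing = 1000 m / number of sleepers
Spacing = 1000 / 1287
Spacing = 0.7770 m

0.7770


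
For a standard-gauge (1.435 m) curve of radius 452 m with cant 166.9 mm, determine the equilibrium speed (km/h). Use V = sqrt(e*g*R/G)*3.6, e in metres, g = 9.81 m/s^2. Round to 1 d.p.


Convert cant: e = 166.9 mm = 0.1669 m
V_ms = sqrt(0.1669 * 9.81 * 452 / 1.435)
V_ms = sqrt(515.717511) = 22.7094 m/s
V = 22.7094 * 3.6 = 81.8 km/h

81.8


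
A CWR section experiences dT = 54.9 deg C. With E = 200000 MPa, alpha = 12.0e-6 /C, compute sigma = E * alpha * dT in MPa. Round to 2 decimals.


sigma = E * alpha * dT
sigma = 200000 * 12.0e-6 * 54.9
sigma = 2.4 * 54.9
sigma = 131.76 MPa

131.76


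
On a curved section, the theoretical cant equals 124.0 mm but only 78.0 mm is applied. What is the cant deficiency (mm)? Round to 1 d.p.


Cant deficiency = equilibrium cant - actual cant
CD = 124.0 - 78.0
CD = 46.0 mm

46.0


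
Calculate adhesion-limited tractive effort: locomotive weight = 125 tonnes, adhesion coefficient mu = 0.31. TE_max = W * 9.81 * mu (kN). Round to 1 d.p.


TE_max = W * g * mu
TE_max = 125 * 9.81 * 0.31
TE_max = 1226.25 * 0.31
TE_max = 380.1 kN

380.1


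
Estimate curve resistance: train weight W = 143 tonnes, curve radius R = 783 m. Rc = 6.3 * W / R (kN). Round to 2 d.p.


Rc = 6.3 * W / R
Rc = 6.3 * 143 / 783
Rc = 900.9 / 783
Rc = 1.15 kN

1.15


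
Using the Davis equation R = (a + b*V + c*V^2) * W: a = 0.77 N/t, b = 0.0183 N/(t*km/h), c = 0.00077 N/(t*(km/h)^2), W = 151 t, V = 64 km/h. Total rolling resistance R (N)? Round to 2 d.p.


b*V = 0.0183 * 64 = 1.1712
c*V^2 = 0.00077 * 4096 = 3.15392
R_per_t = 0.77 + 1.1712 + 3.15392 = 5.09512 N/t
R_total = 5.09512 * 151 = 769.36 N

769.36
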